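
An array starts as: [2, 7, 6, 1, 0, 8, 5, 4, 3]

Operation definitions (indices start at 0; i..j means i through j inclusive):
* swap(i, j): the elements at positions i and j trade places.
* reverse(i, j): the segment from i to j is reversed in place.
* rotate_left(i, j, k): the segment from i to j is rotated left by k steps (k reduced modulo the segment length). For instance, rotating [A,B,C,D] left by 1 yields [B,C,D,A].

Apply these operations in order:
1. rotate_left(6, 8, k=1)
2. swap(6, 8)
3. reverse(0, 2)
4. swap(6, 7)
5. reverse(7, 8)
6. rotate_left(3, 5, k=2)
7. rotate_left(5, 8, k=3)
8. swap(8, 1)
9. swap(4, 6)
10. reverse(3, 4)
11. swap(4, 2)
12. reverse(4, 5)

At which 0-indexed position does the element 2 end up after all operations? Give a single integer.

After 1 (rotate_left(6, 8, k=1)): [2, 7, 6, 1, 0, 8, 4, 3, 5]
After 2 (swap(6, 8)): [2, 7, 6, 1, 0, 8, 5, 3, 4]
After 3 (reverse(0, 2)): [6, 7, 2, 1, 0, 8, 5, 3, 4]
After 4 (swap(6, 7)): [6, 7, 2, 1, 0, 8, 3, 5, 4]
After 5 (reverse(7, 8)): [6, 7, 2, 1, 0, 8, 3, 4, 5]
After 6 (rotate_left(3, 5, k=2)): [6, 7, 2, 8, 1, 0, 3, 4, 5]
After 7 (rotate_left(5, 8, k=3)): [6, 7, 2, 8, 1, 5, 0, 3, 4]
After 8 (swap(8, 1)): [6, 4, 2, 8, 1, 5, 0, 3, 7]
After 9 (swap(4, 6)): [6, 4, 2, 8, 0, 5, 1, 3, 7]
After 10 (reverse(3, 4)): [6, 4, 2, 0, 8, 5, 1, 3, 7]
After 11 (swap(4, 2)): [6, 4, 8, 0, 2, 5, 1, 3, 7]
After 12 (reverse(4, 5)): [6, 4, 8, 0, 5, 2, 1, 3, 7]

Answer: 5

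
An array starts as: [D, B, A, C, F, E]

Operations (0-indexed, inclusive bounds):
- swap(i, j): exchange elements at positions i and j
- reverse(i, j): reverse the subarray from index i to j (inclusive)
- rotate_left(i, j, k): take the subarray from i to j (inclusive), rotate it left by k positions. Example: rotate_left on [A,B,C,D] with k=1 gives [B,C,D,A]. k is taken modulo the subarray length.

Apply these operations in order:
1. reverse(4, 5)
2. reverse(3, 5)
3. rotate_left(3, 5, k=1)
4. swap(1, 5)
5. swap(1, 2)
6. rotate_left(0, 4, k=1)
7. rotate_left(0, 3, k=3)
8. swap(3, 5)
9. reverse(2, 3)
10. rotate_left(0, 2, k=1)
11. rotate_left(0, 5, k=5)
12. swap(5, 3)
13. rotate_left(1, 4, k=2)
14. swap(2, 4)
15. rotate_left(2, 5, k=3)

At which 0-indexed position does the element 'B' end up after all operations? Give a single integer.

After 1 (reverse(4, 5)): [D, B, A, C, E, F]
After 2 (reverse(3, 5)): [D, B, A, F, E, C]
After 3 (rotate_left(3, 5, k=1)): [D, B, A, E, C, F]
After 4 (swap(1, 5)): [D, F, A, E, C, B]
After 5 (swap(1, 2)): [D, A, F, E, C, B]
After 6 (rotate_left(0, 4, k=1)): [A, F, E, C, D, B]
After 7 (rotate_left(0, 3, k=3)): [C, A, F, E, D, B]
After 8 (swap(3, 5)): [C, A, F, B, D, E]
After 9 (reverse(2, 3)): [C, A, B, F, D, E]
After 10 (rotate_left(0, 2, k=1)): [A, B, C, F, D, E]
After 11 (rotate_left(0, 5, k=5)): [E, A, B, C, F, D]
After 12 (swap(5, 3)): [E, A, B, D, F, C]
After 13 (rotate_left(1, 4, k=2)): [E, D, F, A, B, C]
After 14 (swap(2, 4)): [E, D, B, A, F, C]
After 15 (rotate_left(2, 5, k=3)): [E, D, C, B, A, F]

Answer: 3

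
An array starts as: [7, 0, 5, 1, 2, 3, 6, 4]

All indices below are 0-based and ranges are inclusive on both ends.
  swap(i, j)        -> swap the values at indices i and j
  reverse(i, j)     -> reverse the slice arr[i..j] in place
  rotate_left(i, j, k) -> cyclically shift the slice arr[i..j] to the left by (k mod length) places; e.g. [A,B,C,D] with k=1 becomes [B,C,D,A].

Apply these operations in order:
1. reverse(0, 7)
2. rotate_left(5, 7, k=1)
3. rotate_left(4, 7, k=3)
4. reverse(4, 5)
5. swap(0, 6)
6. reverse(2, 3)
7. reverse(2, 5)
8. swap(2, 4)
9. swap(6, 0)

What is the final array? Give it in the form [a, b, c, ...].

After 1 (reverse(0, 7)): [4, 6, 3, 2, 1, 5, 0, 7]
After 2 (rotate_left(5, 7, k=1)): [4, 6, 3, 2, 1, 0, 7, 5]
After 3 (rotate_left(4, 7, k=3)): [4, 6, 3, 2, 5, 1, 0, 7]
After 4 (reverse(4, 5)): [4, 6, 3, 2, 1, 5, 0, 7]
After 5 (swap(0, 6)): [0, 6, 3, 2, 1, 5, 4, 7]
After 6 (reverse(2, 3)): [0, 6, 2, 3, 1, 5, 4, 7]
After 7 (reverse(2, 5)): [0, 6, 5, 1, 3, 2, 4, 7]
After 8 (swap(2, 4)): [0, 6, 3, 1, 5, 2, 4, 7]
After 9 (swap(6, 0)): [4, 6, 3, 1, 5, 2, 0, 7]

Answer: [4, 6, 3, 1, 5, 2, 0, 7]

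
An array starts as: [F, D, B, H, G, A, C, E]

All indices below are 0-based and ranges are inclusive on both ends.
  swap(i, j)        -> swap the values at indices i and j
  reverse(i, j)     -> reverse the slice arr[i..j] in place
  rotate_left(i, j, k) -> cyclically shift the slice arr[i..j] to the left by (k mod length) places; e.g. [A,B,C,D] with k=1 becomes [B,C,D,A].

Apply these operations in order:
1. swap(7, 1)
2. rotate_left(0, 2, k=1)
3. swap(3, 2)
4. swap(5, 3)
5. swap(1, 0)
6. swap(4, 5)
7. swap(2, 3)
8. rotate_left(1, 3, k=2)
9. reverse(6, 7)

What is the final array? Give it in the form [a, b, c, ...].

After 1 (swap(7, 1)): [F, E, B, H, G, A, C, D]
After 2 (rotate_left(0, 2, k=1)): [E, B, F, H, G, A, C, D]
After 3 (swap(3, 2)): [E, B, H, F, G, A, C, D]
After 4 (swap(5, 3)): [E, B, H, A, G, F, C, D]
After 5 (swap(1, 0)): [B, E, H, A, G, F, C, D]
After 6 (swap(4, 5)): [B, E, H, A, F, G, C, D]
After 7 (swap(2, 3)): [B, E, A, H, F, G, C, D]
After 8 (rotate_left(1, 3, k=2)): [B, H, E, A, F, G, C, D]
After 9 (reverse(6, 7)): [B, H, E, A, F, G, D, C]

Answer: [B, H, E, A, F, G, D, C]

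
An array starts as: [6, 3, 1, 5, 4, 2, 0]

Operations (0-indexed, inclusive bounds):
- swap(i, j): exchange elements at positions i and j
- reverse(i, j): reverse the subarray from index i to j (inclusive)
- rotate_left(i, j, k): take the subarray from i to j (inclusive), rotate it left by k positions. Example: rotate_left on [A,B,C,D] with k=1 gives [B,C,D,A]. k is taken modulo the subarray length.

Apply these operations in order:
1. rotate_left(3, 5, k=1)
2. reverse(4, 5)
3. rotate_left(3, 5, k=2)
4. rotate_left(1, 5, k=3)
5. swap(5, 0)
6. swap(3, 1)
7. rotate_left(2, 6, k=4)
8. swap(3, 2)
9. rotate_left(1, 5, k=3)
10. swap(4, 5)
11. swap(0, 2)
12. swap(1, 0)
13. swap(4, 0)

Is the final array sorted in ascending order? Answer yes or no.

Answer: yes

Derivation:
After 1 (rotate_left(3, 5, k=1)): [6, 3, 1, 4, 2, 5, 0]
After 2 (reverse(4, 5)): [6, 3, 1, 4, 5, 2, 0]
After 3 (rotate_left(3, 5, k=2)): [6, 3, 1, 2, 4, 5, 0]
After 4 (rotate_left(1, 5, k=3)): [6, 4, 5, 3, 1, 2, 0]
After 5 (swap(5, 0)): [2, 4, 5, 3, 1, 6, 0]
After 6 (swap(3, 1)): [2, 3, 5, 4, 1, 6, 0]
After 7 (rotate_left(2, 6, k=4)): [2, 3, 0, 5, 4, 1, 6]
After 8 (swap(3, 2)): [2, 3, 5, 0, 4, 1, 6]
After 9 (rotate_left(1, 5, k=3)): [2, 4, 1, 3, 5, 0, 6]
After 10 (swap(4, 5)): [2, 4, 1, 3, 0, 5, 6]
After 11 (swap(0, 2)): [1, 4, 2, 3, 0, 5, 6]
After 12 (swap(1, 0)): [4, 1, 2, 3, 0, 5, 6]
After 13 (swap(4, 0)): [0, 1, 2, 3, 4, 5, 6]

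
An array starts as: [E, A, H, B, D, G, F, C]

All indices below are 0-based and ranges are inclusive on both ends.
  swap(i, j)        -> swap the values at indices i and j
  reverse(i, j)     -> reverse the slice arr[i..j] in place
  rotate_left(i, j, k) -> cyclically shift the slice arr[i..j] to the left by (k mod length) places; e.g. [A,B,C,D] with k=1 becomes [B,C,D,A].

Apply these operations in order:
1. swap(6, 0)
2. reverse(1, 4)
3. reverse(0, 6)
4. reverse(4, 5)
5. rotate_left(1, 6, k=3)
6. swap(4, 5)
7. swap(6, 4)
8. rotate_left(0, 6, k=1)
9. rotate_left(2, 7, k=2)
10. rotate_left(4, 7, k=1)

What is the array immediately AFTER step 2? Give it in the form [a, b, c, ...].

Answer: [F, D, B, H, A, G, E, C]

Derivation:
After 1 (swap(6, 0)): [F, A, H, B, D, G, E, C]
After 2 (reverse(1, 4)): [F, D, B, H, A, G, E, C]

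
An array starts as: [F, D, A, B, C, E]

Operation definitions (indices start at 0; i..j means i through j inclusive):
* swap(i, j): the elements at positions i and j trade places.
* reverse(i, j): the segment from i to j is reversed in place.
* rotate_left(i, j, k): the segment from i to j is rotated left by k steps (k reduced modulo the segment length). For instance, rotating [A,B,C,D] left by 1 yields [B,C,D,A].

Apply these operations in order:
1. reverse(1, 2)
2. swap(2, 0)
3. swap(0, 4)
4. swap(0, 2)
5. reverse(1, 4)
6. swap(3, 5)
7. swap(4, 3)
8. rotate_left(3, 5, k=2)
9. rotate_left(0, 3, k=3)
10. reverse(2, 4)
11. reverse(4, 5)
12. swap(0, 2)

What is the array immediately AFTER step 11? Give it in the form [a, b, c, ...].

After 1 (reverse(1, 2)): [F, A, D, B, C, E]
After 2 (swap(2, 0)): [D, A, F, B, C, E]
After 3 (swap(0, 4)): [C, A, F, B, D, E]
After 4 (swap(0, 2)): [F, A, C, B, D, E]
After 5 (reverse(1, 4)): [F, D, B, C, A, E]
After 6 (swap(3, 5)): [F, D, B, E, A, C]
After 7 (swap(4, 3)): [F, D, B, A, E, C]
After 8 (rotate_left(3, 5, k=2)): [F, D, B, C, A, E]
After 9 (rotate_left(0, 3, k=3)): [C, F, D, B, A, E]
After 10 (reverse(2, 4)): [C, F, A, B, D, E]
After 11 (reverse(4, 5)): [C, F, A, B, E, D]

Answer: [C, F, A, B, E, D]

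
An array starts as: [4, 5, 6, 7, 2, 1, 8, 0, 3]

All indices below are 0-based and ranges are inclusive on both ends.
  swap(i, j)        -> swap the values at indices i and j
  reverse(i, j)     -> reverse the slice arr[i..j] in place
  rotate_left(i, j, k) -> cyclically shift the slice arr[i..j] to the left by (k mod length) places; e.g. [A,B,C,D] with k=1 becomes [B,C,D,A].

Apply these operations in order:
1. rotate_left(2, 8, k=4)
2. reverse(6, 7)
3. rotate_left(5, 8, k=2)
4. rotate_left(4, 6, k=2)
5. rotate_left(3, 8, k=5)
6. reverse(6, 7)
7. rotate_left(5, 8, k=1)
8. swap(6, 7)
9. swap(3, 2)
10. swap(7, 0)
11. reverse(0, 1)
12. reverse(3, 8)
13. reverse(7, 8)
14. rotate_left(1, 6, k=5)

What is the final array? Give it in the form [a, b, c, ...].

After 1 (rotate_left(2, 8, k=4)): [4, 5, 8, 0, 3, 6, 7, 2, 1]
After 2 (reverse(6, 7)): [4, 5, 8, 0, 3, 6, 2, 7, 1]
After 3 (rotate_left(5, 8, k=2)): [4, 5, 8, 0, 3, 7, 1, 6, 2]
After 4 (rotate_left(4, 6, k=2)): [4, 5, 8, 0, 1, 3, 7, 6, 2]
After 5 (rotate_left(3, 8, k=5)): [4, 5, 8, 2, 0, 1, 3, 7, 6]
After 6 (reverse(6, 7)): [4, 5, 8, 2, 0, 1, 7, 3, 6]
After 7 (rotate_left(5, 8, k=1)): [4, 5, 8, 2, 0, 7, 3, 6, 1]
After 8 (swap(6, 7)): [4, 5, 8, 2, 0, 7, 6, 3, 1]
After 9 (swap(3, 2)): [4, 5, 2, 8, 0, 7, 6, 3, 1]
After 10 (swap(7, 0)): [3, 5, 2, 8, 0, 7, 6, 4, 1]
After 11 (reverse(0, 1)): [5, 3, 2, 8, 0, 7, 6, 4, 1]
After 12 (reverse(3, 8)): [5, 3, 2, 1, 4, 6, 7, 0, 8]
After 13 (reverse(7, 8)): [5, 3, 2, 1, 4, 6, 7, 8, 0]
After 14 (rotate_left(1, 6, k=5)): [5, 7, 3, 2, 1, 4, 6, 8, 0]

Answer: [5, 7, 3, 2, 1, 4, 6, 8, 0]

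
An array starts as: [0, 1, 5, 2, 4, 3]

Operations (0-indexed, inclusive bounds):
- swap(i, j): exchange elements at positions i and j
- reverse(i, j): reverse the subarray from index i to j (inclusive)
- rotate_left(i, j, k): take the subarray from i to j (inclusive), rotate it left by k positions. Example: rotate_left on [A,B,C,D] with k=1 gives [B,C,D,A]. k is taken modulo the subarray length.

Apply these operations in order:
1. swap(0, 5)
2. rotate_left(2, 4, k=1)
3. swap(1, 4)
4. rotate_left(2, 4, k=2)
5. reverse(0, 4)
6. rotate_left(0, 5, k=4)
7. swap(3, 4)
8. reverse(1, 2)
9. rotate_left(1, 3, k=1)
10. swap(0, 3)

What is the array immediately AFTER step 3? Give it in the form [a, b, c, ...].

Answer: [3, 5, 2, 4, 1, 0]

Derivation:
After 1 (swap(0, 5)): [3, 1, 5, 2, 4, 0]
After 2 (rotate_left(2, 4, k=1)): [3, 1, 2, 4, 5, 0]
After 3 (swap(1, 4)): [3, 5, 2, 4, 1, 0]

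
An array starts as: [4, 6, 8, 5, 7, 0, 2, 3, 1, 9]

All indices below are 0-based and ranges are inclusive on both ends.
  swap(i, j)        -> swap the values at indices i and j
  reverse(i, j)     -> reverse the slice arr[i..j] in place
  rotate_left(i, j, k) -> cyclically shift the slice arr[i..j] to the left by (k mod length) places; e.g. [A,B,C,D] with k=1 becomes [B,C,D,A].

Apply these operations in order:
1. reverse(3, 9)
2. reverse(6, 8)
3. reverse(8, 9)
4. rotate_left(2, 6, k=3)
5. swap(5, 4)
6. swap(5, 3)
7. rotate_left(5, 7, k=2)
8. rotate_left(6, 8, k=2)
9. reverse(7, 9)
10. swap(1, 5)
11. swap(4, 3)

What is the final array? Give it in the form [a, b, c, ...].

After 1 (reverse(3, 9)): [4, 6, 8, 9, 1, 3, 2, 0, 7, 5]
After 2 (reverse(6, 8)): [4, 6, 8, 9, 1, 3, 7, 0, 2, 5]
After 3 (reverse(8, 9)): [4, 6, 8, 9, 1, 3, 7, 0, 5, 2]
After 4 (rotate_left(2, 6, k=3)): [4, 6, 3, 7, 8, 9, 1, 0, 5, 2]
After 5 (swap(5, 4)): [4, 6, 3, 7, 9, 8, 1, 0, 5, 2]
After 6 (swap(5, 3)): [4, 6, 3, 8, 9, 7, 1, 0, 5, 2]
After 7 (rotate_left(5, 7, k=2)): [4, 6, 3, 8, 9, 0, 7, 1, 5, 2]
After 8 (rotate_left(6, 8, k=2)): [4, 6, 3, 8, 9, 0, 5, 7, 1, 2]
After 9 (reverse(7, 9)): [4, 6, 3, 8, 9, 0, 5, 2, 1, 7]
After 10 (swap(1, 5)): [4, 0, 3, 8, 9, 6, 5, 2, 1, 7]
After 11 (swap(4, 3)): [4, 0, 3, 9, 8, 6, 5, 2, 1, 7]

Answer: [4, 0, 3, 9, 8, 6, 5, 2, 1, 7]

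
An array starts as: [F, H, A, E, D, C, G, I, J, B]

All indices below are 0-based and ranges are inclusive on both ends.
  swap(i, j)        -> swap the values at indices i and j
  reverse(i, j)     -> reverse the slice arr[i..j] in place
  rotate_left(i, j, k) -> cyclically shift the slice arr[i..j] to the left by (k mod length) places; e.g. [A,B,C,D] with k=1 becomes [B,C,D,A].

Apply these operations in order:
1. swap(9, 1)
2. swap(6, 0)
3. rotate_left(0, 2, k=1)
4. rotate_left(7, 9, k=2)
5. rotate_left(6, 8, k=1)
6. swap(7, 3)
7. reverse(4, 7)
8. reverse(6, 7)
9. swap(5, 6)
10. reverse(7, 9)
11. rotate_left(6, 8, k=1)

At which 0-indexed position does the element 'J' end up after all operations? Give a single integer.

After 1 (swap(9, 1)): [F, B, A, E, D, C, G, I, J, H]
After 2 (swap(6, 0)): [G, B, A, E, D, C, F, I, J, H]
After 3 (rotate_left(0, 2, k=1)): [B, A, G, E, D, C, F, I, J, H]
After 4 (rotate_left(7, 9, k=2)): [B, A, G, E, D, C, F, H, I, J]
After 5 (rotate_left(6, 8, k=1)): [B, A, G, E, D, C, H, I, F, J]
After 6 (swap(7, 3)): [B, A, G, I, D, C, H, E, F, J]
After 7 (reverse(4, 7)): [B, A, G, I, E, H, C, D, F, J]
After 8 (reverse(6, 7)): [B, A, G, I, E, H, D, C, F, J]
After 9 (swap(5, 6)): [B, A, G, I, E, D, H, C, F, J]
After 10 (reverse(7, 9)): [B, A, G, I, E, D, H, J, F, C]
After 11 (rotate_left(6, 8, k=1)): [B, A, G, I, E, D, J, F, H, C]

Answer: 6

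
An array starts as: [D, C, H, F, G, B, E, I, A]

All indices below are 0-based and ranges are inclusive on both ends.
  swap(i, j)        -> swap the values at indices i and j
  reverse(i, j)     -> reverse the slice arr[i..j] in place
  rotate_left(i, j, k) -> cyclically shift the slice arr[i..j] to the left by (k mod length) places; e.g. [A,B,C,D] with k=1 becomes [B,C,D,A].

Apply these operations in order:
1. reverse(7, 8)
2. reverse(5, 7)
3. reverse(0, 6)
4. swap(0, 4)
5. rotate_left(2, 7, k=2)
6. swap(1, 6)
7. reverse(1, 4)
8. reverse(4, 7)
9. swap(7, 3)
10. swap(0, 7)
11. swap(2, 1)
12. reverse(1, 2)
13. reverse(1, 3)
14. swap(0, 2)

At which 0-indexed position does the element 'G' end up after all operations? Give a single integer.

After 1 (reverse(7, 8)): [D, C, H, F, G, B, E, A, I]
After 2 (reverse(5, 7)): [D, C, H, F, G, A, E, B, I]
After 3 (reverse(0, 6)): [E, A, G, F, H, C, D, B, I]
After 4 (swap(0, 4)): [H, A, G, F, E, C, D, B, I]
After 5 (rotate_left(2, 7, k=2)): [H, A, E, C, D, B, G, F, I]
After 6 (swap(1, 6)): [H, G, E, C, D, B, A, F, I]
After 7 (reverse(1, 4)): [H, D, C, E, G, B, A, F, I]
After 8 (reverse(4, 7)): [H, D, C, E, F, A, B, G, I]
After 9 (swap(7, 3)): [H, D, C, G, F, A, B, E, I]
After 10 (swap(0, 7)): [E, D, C, G, F, A, B, H, I]
After 11 (swap(2, 1)): [E, C, D, G, F, A, B, H, I]
After 12 (reverse(1, 2)): [E, D, C, G, F, A, B, H, I]
After 13 (reverse(1, 3)): [E, G, C, D, F, A, B, H, I]
After 14 (swap(0, 2)): [C, G, E, D, F, A, B, H, I]

Answer: 1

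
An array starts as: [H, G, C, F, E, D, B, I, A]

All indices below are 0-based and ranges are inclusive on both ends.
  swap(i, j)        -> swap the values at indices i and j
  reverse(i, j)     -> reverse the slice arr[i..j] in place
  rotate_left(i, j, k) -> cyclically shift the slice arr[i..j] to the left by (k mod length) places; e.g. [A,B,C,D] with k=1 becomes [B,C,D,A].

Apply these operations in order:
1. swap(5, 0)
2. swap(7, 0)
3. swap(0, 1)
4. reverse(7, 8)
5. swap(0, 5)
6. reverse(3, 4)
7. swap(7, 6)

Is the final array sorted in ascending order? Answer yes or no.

Answer: no

Derivation:
After 1 (swap(5, 0)): [D, G, C, F, E, H, B, I, A]
After 2 (swap(7, 0)): [I, G, C, F, E, H, B, D, A]
After 3 (swap(0, 1)): [G, I, C, F, E, H, B, D, A]
After 4 (reverse(7, 8)): [G, I, C, F, E, H, B, A, D]
After 5 (swap(0, 5)): [H, I, C, F, E, G, B, A, D]
After 6 (reverse(3, 4)): [H, I, C, E, F, G, B, A, D]
After 7 (swap(7, 6)): [H, I, C, E, F, G, A, B, D]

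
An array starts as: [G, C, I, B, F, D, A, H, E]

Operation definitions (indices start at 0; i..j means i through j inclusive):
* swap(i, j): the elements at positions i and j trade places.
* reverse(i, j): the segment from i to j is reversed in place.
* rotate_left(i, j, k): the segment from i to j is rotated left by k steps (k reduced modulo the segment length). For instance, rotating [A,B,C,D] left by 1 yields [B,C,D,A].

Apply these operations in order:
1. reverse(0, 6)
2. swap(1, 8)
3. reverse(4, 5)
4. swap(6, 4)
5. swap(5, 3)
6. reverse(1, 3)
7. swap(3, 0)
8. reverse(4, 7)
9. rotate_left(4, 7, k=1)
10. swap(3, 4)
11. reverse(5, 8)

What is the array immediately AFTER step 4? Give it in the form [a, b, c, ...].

After 1 (reverse(0, 6)): [A, D, F, B, I, C, G, H, E]
After 2 (swap(1, 8)): [A, E, F, B, I, C, G, H, D]
After 3 (reverse(4, 5)): [A, E, F, B, C, I, G, H, D]
After 4 (swap(6, 4)): [A, E, F, B, G, I, C, H, D]

Answer: [A, E, F, B, G, I, C, H, D]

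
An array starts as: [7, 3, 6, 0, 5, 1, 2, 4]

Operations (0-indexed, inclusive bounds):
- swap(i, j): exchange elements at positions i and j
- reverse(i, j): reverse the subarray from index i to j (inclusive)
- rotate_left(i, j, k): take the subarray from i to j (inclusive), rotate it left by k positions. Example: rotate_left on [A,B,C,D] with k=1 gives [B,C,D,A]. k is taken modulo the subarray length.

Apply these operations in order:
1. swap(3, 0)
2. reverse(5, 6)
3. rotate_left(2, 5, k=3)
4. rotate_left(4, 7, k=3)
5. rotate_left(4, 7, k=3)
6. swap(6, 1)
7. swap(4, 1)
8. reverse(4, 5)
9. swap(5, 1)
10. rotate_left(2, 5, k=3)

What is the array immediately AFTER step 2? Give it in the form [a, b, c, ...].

Answer: [0, 3, 6, 7, 5, 2, 1, 4]

Derivation:
After 1 (swap(3, 0)): [0, 3, 6, 7, 5, 1, 2, 4]
After 2 (reverse(5, 6)): [0, 3, 6, 7, 5, 2, 1, 4]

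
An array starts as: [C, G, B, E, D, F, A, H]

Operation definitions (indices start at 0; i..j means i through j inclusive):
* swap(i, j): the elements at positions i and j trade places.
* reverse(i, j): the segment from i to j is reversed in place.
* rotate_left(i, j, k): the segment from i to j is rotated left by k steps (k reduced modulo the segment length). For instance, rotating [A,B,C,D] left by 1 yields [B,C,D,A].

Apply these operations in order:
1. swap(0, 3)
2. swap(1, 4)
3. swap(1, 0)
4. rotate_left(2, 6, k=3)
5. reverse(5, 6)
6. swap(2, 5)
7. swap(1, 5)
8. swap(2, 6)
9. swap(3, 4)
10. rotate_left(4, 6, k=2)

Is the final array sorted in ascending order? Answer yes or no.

After 1 (swap(0, 3)): [E, G, B, C, D, F, A, H]
After 2 (swap(1, 4)): [E, D, B, C, G, F, A, H]
After 3 (swap(1, 0)): [D, E, B, C, G, F, A, H]
After 4 (rotate_left(2, 6, k=3)): [D, E, F, A, B, C, G, H]
After 5 (reverse(5, 6)): [D, E, F, A, B, G, C, H]
After 6 (swap(2, 5)): [D, E, G, A, B, F, C, H]
After 7 (swap(1, 5)): [D, F, G, A, B, E, C, H]
After 8 (swap(2, 6)): [D, F, C, A, B, E, G, H]
After 9 (swap(3, 4)): [D, F, C, B, A, E, G, H]
After 10 (rotate_left(4, 6, k=2)): [D, F, C, B, G, A, E, H]

Answer: no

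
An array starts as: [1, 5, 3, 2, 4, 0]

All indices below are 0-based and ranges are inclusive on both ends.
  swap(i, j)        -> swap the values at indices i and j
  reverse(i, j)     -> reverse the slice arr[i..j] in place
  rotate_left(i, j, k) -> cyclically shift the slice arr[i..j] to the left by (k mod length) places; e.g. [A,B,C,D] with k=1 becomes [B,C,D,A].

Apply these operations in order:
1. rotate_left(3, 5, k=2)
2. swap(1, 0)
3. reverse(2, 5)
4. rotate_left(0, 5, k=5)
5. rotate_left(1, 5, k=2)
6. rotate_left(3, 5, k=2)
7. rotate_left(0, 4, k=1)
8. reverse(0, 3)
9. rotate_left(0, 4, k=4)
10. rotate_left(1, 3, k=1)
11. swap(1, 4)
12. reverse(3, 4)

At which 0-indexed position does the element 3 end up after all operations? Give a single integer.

Answer: 0

Derivation:
After 1 (rotate_left(3, 5, k=2)): [1, 5, 3, 0, 2, 4]
After 2 (swap(1, 0)): [5, 1, 3, 0, 2, 4]
After 3 (reverse(2, 5)): [5, 1, 4, 2, 0, 3]
After 4 (rotate_left(0, 5, k=5)): [3, 5, 1, 4, 2, 0]
After 5 (rotate_left(1, 5, k=2)): [3, 4, 2, 0, 5, 1]
After 6 (rotate_left(3, 5, k=2)): [3, 4, 2, 1, 0, 5]
After 7 (rotate_left(0, 4, k=1)): [4, 2, 1, 0, 3, 5]
After 8 (reverse(0, 3)): [0, 1, 2, 4, 3, 5]
After 9 (rotate_left(0, 4, k=4)): [3, 0, 1, 2, 4, 5]
After 10 (rotate_left(1, 3, k=1)): [3, 1, 2, 0, 4, 5]
After 11 (swap(1, 4)): [3, 4, 2, 0, 1, 5]
After 12 (reverse(3, 4)): [3, 4, 2, 1, 0, 5]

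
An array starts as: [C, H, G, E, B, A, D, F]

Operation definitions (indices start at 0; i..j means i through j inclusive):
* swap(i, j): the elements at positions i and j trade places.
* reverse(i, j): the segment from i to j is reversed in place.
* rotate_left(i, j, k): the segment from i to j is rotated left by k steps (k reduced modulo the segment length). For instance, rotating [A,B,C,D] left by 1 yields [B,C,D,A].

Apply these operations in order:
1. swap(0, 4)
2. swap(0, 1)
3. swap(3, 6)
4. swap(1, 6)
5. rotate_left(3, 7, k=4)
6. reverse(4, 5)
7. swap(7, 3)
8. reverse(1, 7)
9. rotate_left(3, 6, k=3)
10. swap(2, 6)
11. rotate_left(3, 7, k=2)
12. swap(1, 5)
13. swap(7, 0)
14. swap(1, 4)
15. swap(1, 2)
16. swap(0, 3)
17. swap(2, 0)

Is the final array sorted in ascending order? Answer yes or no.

After 1 (swap(0, 4)): [B, H, G, E, C, A, D, F]
After 2 (swap(0, 1)): [H, B, G, E, C, A, D, F]
After 3 (swap(3, 6)): [H, B, G, D, C, A, E, F]
After 4 (swap(1, 6)): [H, E, G, D, C, A, B, F]
After 5 (rotate_left(3, 7, k=4)): [H, E, G, F, D, C, A, B]
After 6 (reverse(4, 5)): [H, E, G, F, C, D, A, B]
After 7 (swap(7, 3)): [H, E, G, B, C, D, A, F]
After 8 (reverse(1, 7)): [H, F, A, D, C, B, G, E]
After 9 (rotate_left(3, 6, k=3)): [H, F, A, G, D, C, B, E]
After 10 (swap(2, 6)): [H, F, B, G, D, C, A, E]
After 11 (rotate_left(3, 7, k=2)): [H, F, B, C, A, E, G, D]
After 12 (swap(1, 5)): [H, E, B, C, A, F, G, D]
After 13 (swap(7, 0)): [D, E, B, C, A, F, G, H]
After 14 (swap(1, 4)): [D, A, B, C, E, F, G, H]
After 15 (swap(1, 2)): [D, B, A, C, E, F, G, H]
After 16 (swap(0, 3)): [C, B, A, D, E, F, G, H]
After 17 (swap(2, 0)): [A, B, C, D, E, F, G, H]

Answer: yes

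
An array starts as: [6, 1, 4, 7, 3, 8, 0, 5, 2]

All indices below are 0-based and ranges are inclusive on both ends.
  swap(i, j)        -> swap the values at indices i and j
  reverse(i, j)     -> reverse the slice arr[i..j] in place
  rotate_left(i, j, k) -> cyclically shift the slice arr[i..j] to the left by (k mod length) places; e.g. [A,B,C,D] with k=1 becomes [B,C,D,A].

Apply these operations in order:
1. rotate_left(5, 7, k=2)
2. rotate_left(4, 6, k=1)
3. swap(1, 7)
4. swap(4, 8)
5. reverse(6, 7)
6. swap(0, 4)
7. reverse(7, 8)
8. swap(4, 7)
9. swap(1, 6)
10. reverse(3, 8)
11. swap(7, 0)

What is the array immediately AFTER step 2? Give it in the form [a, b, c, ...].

Answer: [6, 1, 4, 7, 5, 8, 3, 0, 2]

Derivation:
After 1 (rotate_left(5, 7, k=2)): [6, 1, 4, 7, 3, 5, 8, 0, 2]
After 2 (rotate_left(4, 6, k=1)): [6, 1, 4, 7, 5, 8, 3, 0, 2]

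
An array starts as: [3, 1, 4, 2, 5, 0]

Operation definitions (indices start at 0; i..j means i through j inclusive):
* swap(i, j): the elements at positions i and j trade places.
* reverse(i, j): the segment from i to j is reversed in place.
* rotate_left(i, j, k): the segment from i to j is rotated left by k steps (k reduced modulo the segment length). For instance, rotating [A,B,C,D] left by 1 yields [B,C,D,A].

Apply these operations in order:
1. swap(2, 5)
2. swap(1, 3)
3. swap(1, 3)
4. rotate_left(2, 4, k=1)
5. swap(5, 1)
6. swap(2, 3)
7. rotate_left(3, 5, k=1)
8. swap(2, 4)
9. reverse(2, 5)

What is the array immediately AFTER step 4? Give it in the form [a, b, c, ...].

Answer: [3, 1, 2, 5, 0, 4]

Derivation:
After 1 (swap(2, 5)): [3, 1, 0, 2, 5, 4]
After 2 (swap(1, 3)): [3, 2, 0, 1, 5, 4]
After 3 (swap(1, 3)): [3, 1, 0, 2, 5, 4]
After 4 (rotate_left(2, 4, k=1)): [3, 1, 2, 5, 0, 4]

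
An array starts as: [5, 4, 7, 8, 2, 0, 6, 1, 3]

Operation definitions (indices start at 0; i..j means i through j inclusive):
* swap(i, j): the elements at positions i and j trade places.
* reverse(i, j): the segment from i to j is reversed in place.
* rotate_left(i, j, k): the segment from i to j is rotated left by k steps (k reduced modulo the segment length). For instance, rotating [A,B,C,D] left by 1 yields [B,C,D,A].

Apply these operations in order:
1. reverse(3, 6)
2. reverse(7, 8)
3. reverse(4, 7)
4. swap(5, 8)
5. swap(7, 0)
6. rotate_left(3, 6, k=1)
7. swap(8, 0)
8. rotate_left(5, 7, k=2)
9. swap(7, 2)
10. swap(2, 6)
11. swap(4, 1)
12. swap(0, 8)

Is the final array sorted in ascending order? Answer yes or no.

Answer: yes

Derivation:
After 1 (reverse(3, 6)): [5, 4, 7, 6, 0, 2, 8, 1, 3]
After 2 (reverse(7, 8)): [5, 4, 7, 6, 0, 2, 8, 3, 1]
After 3 (reverse(4, 7)): [5, 4, 7, 6, 3, 8, 2, 0, 1]
After 4 (swap(5, 8)): [5, 4, 7, 6, 3, 1, 2, 0, 8]
After 5 (swap(7, 0)): [0, 4, 7, 6, 3, 1, 2, 5, 8]
After 6 (rotate_left(3, 6, k=1)): [0, 4, 7, 3, 1, 2, 6, 5, 8]
After 7 (swap(8, 0)): [8, 4, 7, 3, 1, 2, 6, 5, 0]
After 8 (rotate_left(5, 7, k=2)): [8, 4, 7, 3, 1, 5, 2, 6, 0]
After 9 (swap(7, 2)): [8, 4, 6, 3, 1, 5, 2, 7, 0]
After 10 (swap(2, 6)): [8, 4, 2, 3, 1, 5, 6, 7, 0]
After 11 (swap(4, 1)): [8, 1, 2, 3, 4, 5, 6, 7, 0]
After 12 (swap(0, 8)): [0, 1, 2, 3, 4, 5, 6, 7, 8]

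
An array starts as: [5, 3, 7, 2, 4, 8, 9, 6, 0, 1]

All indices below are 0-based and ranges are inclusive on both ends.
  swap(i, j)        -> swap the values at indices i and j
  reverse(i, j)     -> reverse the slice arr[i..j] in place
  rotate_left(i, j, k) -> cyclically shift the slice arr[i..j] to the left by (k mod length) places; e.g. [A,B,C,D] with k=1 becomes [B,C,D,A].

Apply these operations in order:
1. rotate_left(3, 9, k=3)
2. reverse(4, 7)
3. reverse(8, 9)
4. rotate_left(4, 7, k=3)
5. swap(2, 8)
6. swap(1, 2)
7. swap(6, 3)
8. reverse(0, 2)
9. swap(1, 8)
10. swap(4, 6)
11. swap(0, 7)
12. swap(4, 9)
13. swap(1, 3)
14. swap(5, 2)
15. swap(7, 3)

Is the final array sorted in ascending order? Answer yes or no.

After 1 (rotate_left(3, 9, k=3)): [5, 3, 7, 9, 6, 0, 1, 2, 4, 8]
After 2 (reverse(4, 7)): [5, 3, 7, 9, 2, 1, 0, 6, 4, 8]
After 3 (reverse(8, 9)): [5, 3, 7, 9, 2, 1, 0, 6, 8, 4]
After 4 (rotate_left(4, 7, k=3)): [5, 3, 7, 9, 6, 2, 1, 0, 8, 4]
After 5 (swap(2, 8)): [5, 3, 8, 9, 6, 2, 1, 0, 7, 4]
After 6 (swap(1, 2)): [5, 8, 3, 9, 6, 2, 1, 0, 7, 4]
After 7 (swap(6, 3)): [5, 8, 3, 1, 6, 2, 9, 0, 7, 4]
After 8 (reverse(0, 2)): [3, 8, 5, 1, 6, 2, 9, 0, 7, 4]
After 9 (swap(1, 8)): [3, 7, 5, 1, 6, 2, 9, 0, 8, 4]
After 10 (swap(4, 6)): [3, 7, 5, 1, 9, 2, 6, 0, 8, 4]
After 11 (swap(0, 7)): [0, 7, 5, 1, 9, 2, 6, 3, 8, 4]
After 12 (swap(4, 9)): [0, 7, 5, 1, 4, 2, 6, 3, 8, 9]
After 13 (swap(1, 3)): [0, 1, 5, 7, 4, 2, 6, 3, 8, 9]
After 14 (swap(5, 2)): [0, 1, 2, 7, 4, 5, 6, 3, 8, 9]
After 15 (swap(7, 3)): [0, 1, 2, 3, 4, 5, 6, 7, 8, 9]

Answer: yes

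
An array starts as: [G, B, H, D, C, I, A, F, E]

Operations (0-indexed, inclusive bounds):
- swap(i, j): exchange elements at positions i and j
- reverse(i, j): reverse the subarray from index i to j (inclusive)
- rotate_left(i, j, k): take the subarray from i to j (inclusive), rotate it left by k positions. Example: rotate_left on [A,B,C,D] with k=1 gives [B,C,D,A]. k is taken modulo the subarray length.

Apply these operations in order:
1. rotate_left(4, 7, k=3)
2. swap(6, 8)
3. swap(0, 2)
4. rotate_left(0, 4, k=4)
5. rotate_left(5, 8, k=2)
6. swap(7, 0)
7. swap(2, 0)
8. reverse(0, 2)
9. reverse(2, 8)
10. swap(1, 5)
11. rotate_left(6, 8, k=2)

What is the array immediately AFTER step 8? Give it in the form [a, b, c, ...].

Answer: [C, H, B, G, D, A, I, F, E]

Derivation:
After 1 (rotate_left(4, 7, k=3)): [G, B, H, D, F, C, I, A, E]
After 2 (swap(6, 8)): [G, B, H, D, F, C, E, A, I]
After 3 (swap(0, 2)): [H, B, G, D, F, C, E, A, I]
After 4 (rotate_left(0, 4, k=4)): [F, H, B, G, D, C, E, A, I]
After 5 (rotate_left(5, 8, k=2)): [F, H, B, G, D, A, I, C, E]
After 6 (swap(7, 0)): [C, H, B, G, D, A, I, F, E]
After 7 (swap(2, 0)): [B, H, C, G, D, A, I, F, E]
After 8 (reverse(0, 2)): [C, H, B, G, D, A, I, F, E]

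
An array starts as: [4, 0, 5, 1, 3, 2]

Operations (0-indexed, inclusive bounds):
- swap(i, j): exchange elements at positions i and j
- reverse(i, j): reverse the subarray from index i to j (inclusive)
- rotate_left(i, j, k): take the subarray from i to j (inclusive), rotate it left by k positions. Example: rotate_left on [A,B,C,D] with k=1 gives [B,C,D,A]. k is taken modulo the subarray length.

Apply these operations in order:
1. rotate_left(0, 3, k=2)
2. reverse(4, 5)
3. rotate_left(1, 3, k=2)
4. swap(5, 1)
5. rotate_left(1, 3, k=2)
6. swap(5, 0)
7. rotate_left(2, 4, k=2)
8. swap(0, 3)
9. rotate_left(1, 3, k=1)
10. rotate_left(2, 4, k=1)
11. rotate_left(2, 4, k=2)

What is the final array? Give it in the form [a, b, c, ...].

Answer: [3, 2, 0, 4, 1, 5]

Derivation:
After 1 (rotate_left(0, 3, k=2)): [5, 1, 4, 0, 3, 2]
After 2 (reverse(4, 5)): [5, 1, 4, 0, 2, 3]
After 3 (rotate_left(1, 3, k=2)): [5, 0, 1, 4, 2, 3]
After 4 (swap(5, 1)): [5, 3, 1, 4, 2, 0]
After 5 (rotate_left(1, 3, k=2)): [5, 4, 3, 1, 2, 0]
After 6 (swap(5, 0)): [0, 4, 3, 1, 2, 5]
After 7 (rotate_left(2, 4, k=2)): [0, 4, 2, 3, 1, 5]
After 8 (swap(0, 3)): [3, 4, 2, 0, 1, 5]
After 9 (rotate_left(1, 3, k=1)): [3, 2, 0, 4, 1, 5]
After 10 (rotate_left(2, 4, k=1)): [3, 2, 4, 1, 0, 5]
After 11 (rotate_left(2, 4, k=2)): [3, 2, 0, 4, 1, 5]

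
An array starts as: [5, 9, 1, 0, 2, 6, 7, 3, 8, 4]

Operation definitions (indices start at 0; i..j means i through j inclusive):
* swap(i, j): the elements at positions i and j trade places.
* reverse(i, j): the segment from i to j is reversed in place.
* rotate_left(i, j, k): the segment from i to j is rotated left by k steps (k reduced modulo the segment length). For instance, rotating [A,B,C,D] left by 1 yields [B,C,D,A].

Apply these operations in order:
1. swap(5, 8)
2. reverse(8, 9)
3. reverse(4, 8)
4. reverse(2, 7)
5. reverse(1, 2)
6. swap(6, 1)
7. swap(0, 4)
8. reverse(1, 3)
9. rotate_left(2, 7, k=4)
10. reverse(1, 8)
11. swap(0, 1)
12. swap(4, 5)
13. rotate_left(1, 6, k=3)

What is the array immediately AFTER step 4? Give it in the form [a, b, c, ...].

Answer: [5, 9, 8, 7, 3, 4, 0, 1, 2, 6]

Derivation:
After 1 (swap(5, 8)): [5, 9, 1, 0, 2, 8, 7, 3, 6, 4]
After 2 (reverse(8, 9)): [5, 9, 1, 0, 2, 8, 7, 3, 4, 6]
After 3 (reverse(4, 8)): [5, 9, 1, 0, 4, 3, 7, 8, 2, 6]
After 4 (reverse(2, 7)): [5, 9, 8, 7, 3, 4, 0, 1, 2, 6]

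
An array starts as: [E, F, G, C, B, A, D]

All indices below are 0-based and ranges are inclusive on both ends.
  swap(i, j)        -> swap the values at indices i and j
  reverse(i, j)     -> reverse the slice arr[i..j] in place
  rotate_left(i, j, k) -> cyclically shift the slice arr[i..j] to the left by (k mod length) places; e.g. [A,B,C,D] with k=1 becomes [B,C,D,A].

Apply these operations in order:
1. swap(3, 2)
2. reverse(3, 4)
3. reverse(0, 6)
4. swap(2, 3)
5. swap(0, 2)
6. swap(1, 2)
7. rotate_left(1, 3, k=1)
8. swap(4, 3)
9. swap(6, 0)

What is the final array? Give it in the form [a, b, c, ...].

After 1 (swap(3, 2)): [E, F, C, G, B, A, D]
After 2 (reverse(3, 4)): [E, F, C, B, G, A, D]
After 3 (reverse(0, 6)): [D, A, G, B, C, F, E]
After 4 (swap(2, 3)): [D, A, B, G, C, F, E]
After 5 (swap(0, 2)): [B, A, D, G, C, F, E]
After 6 (swap(1, 2)): [B, D, A, G, C, F, E]
After 7 (rotate_left(1, 3, k=1)): [B, A, G, D, C, F, E]
After 8 (swap(4, 3)): [B, A, G, C, D, F, E]
After 9 (swap(6, 0)): [E, A, G, C, D, F, B]

Answer: [E, A, G, C, D, F, B]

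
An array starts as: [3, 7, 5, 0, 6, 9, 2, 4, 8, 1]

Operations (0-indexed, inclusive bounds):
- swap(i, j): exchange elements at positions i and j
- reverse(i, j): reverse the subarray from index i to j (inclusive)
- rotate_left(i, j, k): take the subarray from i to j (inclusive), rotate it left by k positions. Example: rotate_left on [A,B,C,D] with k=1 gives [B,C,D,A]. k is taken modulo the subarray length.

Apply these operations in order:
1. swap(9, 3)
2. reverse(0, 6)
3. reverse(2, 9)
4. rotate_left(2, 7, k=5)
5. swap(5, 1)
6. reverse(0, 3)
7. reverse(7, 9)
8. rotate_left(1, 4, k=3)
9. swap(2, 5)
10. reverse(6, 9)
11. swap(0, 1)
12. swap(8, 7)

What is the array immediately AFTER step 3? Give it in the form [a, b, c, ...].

Answer: [2, 9, 0, 8, 4, 3, 7, 5, 1, 6]

Derivation:
After 1 (swap(9, 3)): [3, 7, 5, 1, 6, 9, 2, 4, 8, 0]
After 2 (reverse(0, 6)): [2, 9, 6, 1, 5, 7, 3, 4, 8, 0]
After 3 (reverse(2, 9)): [2, 9, 0, 8, 4, 3, 7, 5, 1, 6]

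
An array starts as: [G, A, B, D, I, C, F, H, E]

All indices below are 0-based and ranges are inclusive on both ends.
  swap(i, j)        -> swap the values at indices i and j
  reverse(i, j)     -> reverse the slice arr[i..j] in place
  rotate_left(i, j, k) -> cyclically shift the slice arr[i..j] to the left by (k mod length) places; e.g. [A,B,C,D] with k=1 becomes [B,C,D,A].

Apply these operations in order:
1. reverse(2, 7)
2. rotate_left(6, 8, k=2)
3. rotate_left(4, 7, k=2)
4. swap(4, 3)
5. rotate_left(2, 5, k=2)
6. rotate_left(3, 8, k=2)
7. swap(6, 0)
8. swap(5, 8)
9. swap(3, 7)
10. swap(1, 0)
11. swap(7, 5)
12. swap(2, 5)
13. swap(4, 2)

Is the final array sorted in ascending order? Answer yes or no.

After 1 (reverse(2, 7)): [G, A, H, F, C, I, D, B, E]
After 2 (rotate_left(6, 8, k=2)): [G, A, H, F, C, I, E, D, B]
After 3 (rotate_left(4, 7, k=2)): [G, A, H, F, E, D, C, I, B]
After 4 (swap(4, 3)): [G, A, H, E, F, D, C, I, B]
After 5 (rotate_left(2, 5, k=2)): [G, A, F, D, H, E, C, I, B]
After 6 (rotate_left(3, 8, k=2)): [G, A, F, E, C, I, B, D, H]
After 7 (swap(6, 0)): [B, A, F, E, C, I, G, D, H]
After 8 (swap(5, 8)): [B, A, F, E, C, H, G, D, I]
After 9 (swap(3, 7)): [B, A, F, D, C, H, G, E, I]
After 10 (swap(1, 0)): [A, B, F, D, C, H, G, E, I]
After 11 (swap(7, 5)): [A, B, F, D, C, E, G, H, I]
After 12 (swap(2, 5)): [A, B, E, D, C, F, G, H, I]
After 13 (swap(4, 2)): [A, B, C, D, E, F, G, H, I]

Answer: yes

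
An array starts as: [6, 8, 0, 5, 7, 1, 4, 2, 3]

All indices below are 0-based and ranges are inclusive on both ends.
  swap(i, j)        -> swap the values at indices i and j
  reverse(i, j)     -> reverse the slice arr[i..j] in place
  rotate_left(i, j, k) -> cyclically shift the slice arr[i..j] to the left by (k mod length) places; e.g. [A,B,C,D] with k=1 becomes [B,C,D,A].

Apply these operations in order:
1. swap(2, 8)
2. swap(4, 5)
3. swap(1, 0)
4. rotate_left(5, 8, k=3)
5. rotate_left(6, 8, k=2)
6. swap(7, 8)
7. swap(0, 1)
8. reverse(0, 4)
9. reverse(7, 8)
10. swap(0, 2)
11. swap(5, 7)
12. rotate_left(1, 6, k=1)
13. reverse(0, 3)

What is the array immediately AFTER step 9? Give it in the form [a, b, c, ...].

Answer: [1, 5, 3, 8, 6, 0, 2, 7, 4]

Derivation:
After 1 (swap(2, 8)): [6, 8, 3, 5, 7, 1, 4, 2, 0]
After 2 (swap(4, 5)): [6, 8, 3, 5, 1, 7, 4, 2, 0]
After 3 (swap(1, 0)): [8, 6, 3, 5, 1, 7, 4, 2, 0]
After 4 (rotate_left(5, 8, k=3)): [8, 6, 3, 5, 1, 0, 7, 4, 2]
After 5 (rotate_left(6, 8, k=2)): [8, 6, 3, 5, 1, 0, 2, 7, 4]
After 6 (swap(7, 8)): [8, 6, 3, 5, 1, 0, 2, 4, 7]
After 7 (swap(0, 1)): [6, 8, 3, 5, 1, 0, 2, 4, 7]
After 8 (reverse(0, 4)): [1, 5, 3, 8, 6, 0, 2, 4, 7]
After 9 (reverse(7, 8)): [1, 5, 3, 8, 6, 0, 2, 7, 4]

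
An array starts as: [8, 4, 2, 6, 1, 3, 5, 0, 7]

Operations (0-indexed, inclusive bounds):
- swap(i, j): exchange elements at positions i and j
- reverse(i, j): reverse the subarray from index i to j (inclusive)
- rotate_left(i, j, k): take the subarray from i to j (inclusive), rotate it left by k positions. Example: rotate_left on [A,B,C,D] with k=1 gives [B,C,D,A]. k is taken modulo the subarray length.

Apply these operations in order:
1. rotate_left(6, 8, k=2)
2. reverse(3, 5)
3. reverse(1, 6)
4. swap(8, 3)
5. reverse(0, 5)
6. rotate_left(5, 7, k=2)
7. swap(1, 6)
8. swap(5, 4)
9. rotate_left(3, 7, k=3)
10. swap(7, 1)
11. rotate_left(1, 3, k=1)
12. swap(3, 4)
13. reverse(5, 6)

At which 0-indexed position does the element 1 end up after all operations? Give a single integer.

Answer: 8

Derivation:
After 1 (rotate_left(6, 8, k=2)): [8, 4, 2, 6, 1, 3, 7, 5, 0]
After 2 (reverse(3, 5)): [8, 4, 2, 3, 1, 6, 7, 5, 0]
After 3 (reverse(1, 6)): [8, 7, 6, 1, 3, 2, 4, 5, 0]
After 4 (swap(8, 3)): [8, 7, 6, 0, 3, 2, 4, 5, 1]
After 5 (reverse(0, 5)): [2, 3, 0, 6, 7, 8, 4, 5, 1]
After 6 (rotate_left(5, 7, k=2)): [2, 3, 0, 6, 7, 5, 8, 4, 1]
After 7 (swap(1, 6)): [2, 8, 0, 6, 7, 5, 3, 4, 1]
After 8 (swap(5, 4)): [2, 8, 0, 6, 5, 7, 3, 4, 1]
After 9 (rotate_left(3, 7, k=3)): [2, 8, 0, 3, 4, 6, 5, 7, 1]
After 10 (swap(7, 1)): [2, 7, 0, 3, 4, 6, 5, 8, 1]
After 11 (rotate_left(1, 3, k=1)): [2, 0, 3, 7, 4, 6, 5, 8, 1]
After 12 (swap(3, 4)): [2, 0, 3, 4, 7, 6, 5, 8, 1]
After 13 (reverse(5, 6)): [2, 0, 3, 4, 7, 5, 6, 8, 1]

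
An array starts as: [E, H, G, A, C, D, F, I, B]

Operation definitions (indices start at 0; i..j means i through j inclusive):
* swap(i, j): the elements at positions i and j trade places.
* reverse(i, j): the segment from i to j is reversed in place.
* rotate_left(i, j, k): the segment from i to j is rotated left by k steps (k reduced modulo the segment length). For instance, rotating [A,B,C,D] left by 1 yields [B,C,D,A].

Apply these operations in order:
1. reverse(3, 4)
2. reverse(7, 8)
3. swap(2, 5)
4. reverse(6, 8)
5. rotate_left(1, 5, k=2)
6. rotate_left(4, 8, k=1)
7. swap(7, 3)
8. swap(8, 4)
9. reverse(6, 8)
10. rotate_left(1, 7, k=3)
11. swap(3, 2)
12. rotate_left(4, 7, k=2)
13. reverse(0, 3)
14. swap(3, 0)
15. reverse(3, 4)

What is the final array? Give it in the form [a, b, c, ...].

After 1 (reverse(3, 4)): [E, H, G, C, A, D, F, I, B]
After 2 (reverse(7, 8)): [E, H, G, C, A, D, F, B, I]
After 3 (swap(2, 5)): [E, H, D, C, A, G, F, B, I]
After 4 (reverse(6, 8)): [E, H, D, C, A, G, I, B, F]
After 5 (rotate_left(1, 5, k=2)): [E, C, A, G, H, D, I, B, F]
After 6 (rotate_left(4, 8, k=1)): [E, C, A, G, D, I, B, F, H]
After 7 (swap(7, 3)): [E, C, A, F, D, I, B, G, H]
After 8 (swap(8, 4)): [E, C, A, F, H, I, B, G, D]
After 9 (reverse(6, 8)): [E, C, A, F, H, I, D, G, B]
After 10 (rotate_left(1, 7, k=3)): [E, H, I, D, G, C, A, F, B]
After 11 (swap(3, 2)): [E, H, D, I, G, C, A, F, B]
After 12 (rotate_left(4, 7, k=2)): [E, H, D, I, A, F, G, C, B]
After 13 (reverse(0, 3)): [I, D, H, E, A, F, G, C, B]
After 14 (swap(3, 0)): [E, D, H, I, A, F, G, C, B]
After 15 (reverse(3, 4)): [E, D, H, A, I, F, G, C, B]

Answer: [E, D, H, A, I, F, G, C, B]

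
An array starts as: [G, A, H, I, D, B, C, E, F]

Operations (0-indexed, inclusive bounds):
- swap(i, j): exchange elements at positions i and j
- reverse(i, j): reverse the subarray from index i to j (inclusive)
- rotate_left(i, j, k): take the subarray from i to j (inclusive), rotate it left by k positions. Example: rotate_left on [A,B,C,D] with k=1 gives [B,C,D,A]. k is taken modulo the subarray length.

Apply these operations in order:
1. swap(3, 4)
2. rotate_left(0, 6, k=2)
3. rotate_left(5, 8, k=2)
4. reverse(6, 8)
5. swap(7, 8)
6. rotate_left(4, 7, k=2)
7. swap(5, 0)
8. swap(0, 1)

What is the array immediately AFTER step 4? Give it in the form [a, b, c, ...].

Answer: [H, D, I, B, C, E, A, G, F]

Derivation:
After 1 (swap(3, 4)): [G, A, H, D, I, B, C, E, F]
After 2 (rotate_left(0, 6, k=2)): [H, D, I, B, C, G, A, E, F]
After 3 (rotate_left(5, 8, k=2)): [H, D, I, B, C, E, F, G, A]
After 4 (reverse(6, 8)): [H, D, I, B, C, E, A, G, F]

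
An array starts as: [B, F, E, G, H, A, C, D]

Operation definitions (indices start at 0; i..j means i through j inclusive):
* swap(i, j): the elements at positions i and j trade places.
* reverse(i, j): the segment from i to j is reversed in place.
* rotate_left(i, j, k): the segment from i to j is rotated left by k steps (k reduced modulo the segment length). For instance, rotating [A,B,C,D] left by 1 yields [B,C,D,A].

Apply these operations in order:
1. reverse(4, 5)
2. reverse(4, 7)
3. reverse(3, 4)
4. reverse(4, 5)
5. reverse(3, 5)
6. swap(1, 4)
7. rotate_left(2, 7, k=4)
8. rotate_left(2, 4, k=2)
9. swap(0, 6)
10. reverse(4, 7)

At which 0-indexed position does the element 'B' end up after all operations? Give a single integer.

After 1 (reverse(4, 5)): [B, F, E, G, A, H, C, D]
After 2 (reverse(4, 7)): [B, F, E, G, D, C, H, A]
After 3 (reverse(3, 4)): [B, F, E, D, G, C, H, A]
After 4 (reverse(4, 5)): [B, F, E, D, C, G, H, A]
After 5 (reverse(3, 5)): [B, F, E, G, C, D, H, A]
After 6 (swap(1, 4)): [B, C, E, G, F, D, H, A]
After 7 (rotate_left(2, 7, k=4)): [B, C, H, A, E, G, F, D]
After 8 (rotate_left(2, 4, k=2)): [B, C, E, H, A, G, F, D]
After 9 (swap(0, 6)): [F, C, E, H, A, G, B, D]
After 10 (reverse(4, 7)): [F, C, E, H, D, B, G, A]

Answer: 5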